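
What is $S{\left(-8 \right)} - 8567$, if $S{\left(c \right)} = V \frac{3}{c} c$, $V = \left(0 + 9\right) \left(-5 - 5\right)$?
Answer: $-8837$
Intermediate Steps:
$V = -90$ ($V = 9 \left(-10\right) = -90$)
$S{\left(c \right)} = -270$ ($S{\left(c \right)} = - 90 \frac{3}{c} c = - \frac{270}{c} c = -270$)
$S{\left(-8 \right)} - 8567 = -270 - 8567 = -8837$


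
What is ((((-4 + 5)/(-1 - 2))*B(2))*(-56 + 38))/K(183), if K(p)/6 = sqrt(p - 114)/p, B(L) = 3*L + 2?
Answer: 488*sqrt(69)/23 ≈ 176.24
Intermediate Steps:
B(L) = 2 + 3*L
K(p) = 6*sqrt(-114 + p)/p (K(p) = 6*(sqrt(p - 114)/p) = 6*(sqrt(-114 + p)/p) = 6*sqrt(-114 + p)/p)
((((-4 + 5)/(-1 - 2))*B(2))*(-56 + 38))/K(183) = ((((-4 + 5)/(-1 - 2))*(2 + 3*2))*(-56 + 38))/((6*sqrt(-114 + 183)/183)) = (((1/(-3))*(2 + 6))*(-18))/((6*(1/183)*sqrt(69))) = (((1*(-1/3))*8)*(-18))/((2*sqrt(69)/61)) = (-1/3*8*(-18))*(61*sqrt(69)/138) = (-8/3*(-18))*(61*sqrt(69)/138) = 48*(61*sqrt(69)/138) = 488*sqrt(69)/23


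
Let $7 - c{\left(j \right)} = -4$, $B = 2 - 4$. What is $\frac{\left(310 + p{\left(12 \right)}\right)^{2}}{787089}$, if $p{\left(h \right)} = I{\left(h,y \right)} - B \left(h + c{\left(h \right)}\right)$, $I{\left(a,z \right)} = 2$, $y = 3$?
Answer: $\frac{128164}{787089} \approx 0.16283$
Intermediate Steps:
$B = -2$ ($B = 2 - 4 = -2$)
$c{\left(j \right)} = 11$ ($c{\left(j \right)} = 7 - -4 = 7 + 4 = 11$)
$p{\left(h \right)} = 24 + 2 h$ ($p{\left(h \right)} = 2 - - 2 \left(h + 11\right) = 2 - - 2 \left(11 + h\right) = 2 - \left(-22 - 2 h\right) = 2 + \left(22 + 2 h\right) = 24 + 2 h$)
$\frac{\left(310 + p{\left(12 \right)}\right)^{2}}{787089} = \frac{\left(310 + \left(24 + 2 \cdot 12\right)\right)^{2}}{787089} = \left(310 + \left(24 + 24\right)\right)^{2} \cdot \frac{1}{787089} = \left(310 + 48\right)^{2} \cdot \frac{1}{787089} = 358^{2} \cdot \frac{1}{787089} = 128164 \cdot \frac{1}{787089} = \frac{128164}{787089}$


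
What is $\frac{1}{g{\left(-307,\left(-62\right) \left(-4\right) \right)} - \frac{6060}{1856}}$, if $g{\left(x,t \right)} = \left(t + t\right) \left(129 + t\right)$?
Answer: $\frac{464}{86762773} \approx 5.3479 \cdot 10^{-6}$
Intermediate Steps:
$g{\left(x,t \right)} = 2 t \left(129 + t\right)$
$\frac{1}{g{\left(-307,\left(-62\right) \left(-4\right) \right)} - \frac{6060}{1856}} = \frac{1}{2 \left(\left(-62\right) \left(-4\right)\right) \left(129 - -248\right) - \frac{6060}{1856}} = \frac{1}{2 \cdot 248 \left(129 + 248\right) - \frac{1515}{464}} = \frac{1}{2 \cdot 248 \cdot 377 - \frac{1515}{464}} = \frac{1}{186992 - \frac{1515}{464}} = \frac{1}{\frac{86762773}{464}} = \frac{464}{86762773}$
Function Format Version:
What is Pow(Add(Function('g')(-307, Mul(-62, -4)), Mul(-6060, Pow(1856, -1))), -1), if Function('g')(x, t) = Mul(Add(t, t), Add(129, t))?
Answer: Rational(464, 86762773) ≈ 5.3479e-6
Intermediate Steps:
Function('g')(x, t) = Mul(2, t, Add(129, t)) (Function('g')(x, t) = Mul(Mul(2, t), Add(129, t)) = Mul(2, t, Add(129, t)))
Pow(Add(Function('g')(-307, Mul(-62, -4)), Mul(-6060, Pow(1856, -1))), -1) = Pow(Add(Mul(2, Mul(-62, -4), Add(129, Mul(-62, -4))), Mul(-6060, Pow(1856, -1))), -1) = Pow(Add(Mul(2, 248, Add(129, 248)), Mul(-6060, Rational(1, 1856))), -1) = Pow(Add(Mul(2, 248, 377), Rational(-1515, 464)), -1) = Pow(Add(186992, Rational(-1515, 464)), -1) = Pow(Rational(86762773, 464), -1) = Rational(464, 86762773)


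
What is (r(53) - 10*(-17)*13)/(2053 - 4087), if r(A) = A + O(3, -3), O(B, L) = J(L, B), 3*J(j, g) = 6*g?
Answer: -2269/2034 ≈ -1.1155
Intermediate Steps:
J(j, g) = 2*g (J(j, g) = (6*g)/3 = 2*g)
O(B, L) = 2*B
r(A) = 6 + A (r(A) = A + 2*3 = A + 6 = 6 + A)
(r(53) - 10*(-17)*13)/(2053 - 4087) = ((6 + 53) - 10*(-17)*13)/(2053 - 4087) = (59 + 170*13)/(-2034) = (59 + 2210)*(-1/2034) = 2269*(-1/2034) = -2269/2034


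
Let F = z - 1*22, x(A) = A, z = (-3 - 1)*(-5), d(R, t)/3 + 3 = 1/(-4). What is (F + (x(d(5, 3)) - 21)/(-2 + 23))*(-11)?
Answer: 1067/28 ≈ 38.107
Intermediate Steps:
d(R, t) = -39/4 (d(R, t) = -9 + 3/(-4) = -9 + 3*(-1/4) = -9 - 3/4 = -39/4)
z = 20 (z = -4*(-5) = 20)
F = -2 (F = 20 - 1*22 = 20 - 22 = -2)
(F + (x(d(5, 3)) - 21)/(-2 + 23))*(-11) = (-2 + (-39/4 - 21)/(-2 + 23))*(-11) = (-2 - 123/4/21)*(-11) = (-2 - 123/4*1/21)*(-11) = (-2 - 41/28)*(-11) = -97/28*(-11) = 1067/28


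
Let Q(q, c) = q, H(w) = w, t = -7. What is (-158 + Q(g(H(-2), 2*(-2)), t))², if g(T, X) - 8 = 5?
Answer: 21025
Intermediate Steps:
g(T, X) = 13 (g(T, X) = 8 + 5 = 13)
(-158 + Q(g(H(-2), 2*(-2)), t))² = (-158 + 13)² = (-145)² = 21025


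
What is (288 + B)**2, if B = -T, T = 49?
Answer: 57121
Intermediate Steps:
B = -49 (B = -1*49 = -49)
(288 + B)**2 = (288 - 49)**2 = 239**2 = 57121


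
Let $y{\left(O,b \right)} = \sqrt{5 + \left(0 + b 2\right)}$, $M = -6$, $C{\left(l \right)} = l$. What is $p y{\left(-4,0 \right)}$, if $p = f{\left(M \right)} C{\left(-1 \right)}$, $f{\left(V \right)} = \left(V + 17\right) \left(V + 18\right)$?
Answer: $- 132 \sqrt{5} \approx -295.16$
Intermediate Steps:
$y{\left(O,b \right)} = \sqrt{5 + 2 b}$ ($y{\left(O,b \right)} = \sqrt{5 + \left(0 + 2 b\right)} = \sqrt{5 + 2 b}$)
$f{\left(V \right)} = \left(17 + V\right) \left(18 + V\right)$
$p = -132$ ($p = \left(306 + \left(-6\right)^{2} + 35 \left(-6\right)\right) \left(-1\right) = \left(306 + 36 - 210\right) \left(-1\right) = 132 \left(-1\right) = -132$)
$p y{\left(-4,0 \right)} = - 132 \sqrt{5 + 2 \cdot 0} = - 132 \sqrt{5 + 0} = - 132 \sqrt{5}$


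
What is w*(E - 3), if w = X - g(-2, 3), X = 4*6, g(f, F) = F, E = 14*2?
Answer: 525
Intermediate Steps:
E = 28
X = 24
w = 21 (w = 24 - 1*3 = 24 - 3 = 21)
w*(E - 3) = 21*(28 - 3) = 21*25 = 525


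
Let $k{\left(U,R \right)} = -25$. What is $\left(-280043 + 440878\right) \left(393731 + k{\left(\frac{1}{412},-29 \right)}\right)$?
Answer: $63321704510$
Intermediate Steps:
$\left(-280043 + 440878\right) \left(393731 + k{\left(\frac{1}{412},-29 \right)}\right) = \left(-280043 + 440878\right) \left(393731 - 25\right) = 160835 \cdot 393706 = 63321704510$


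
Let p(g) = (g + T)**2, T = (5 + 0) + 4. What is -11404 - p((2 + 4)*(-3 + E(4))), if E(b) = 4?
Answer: -11629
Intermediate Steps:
T = 9 (T = 5 + 4 = 9)
p(g) = (9 + g)**2 (p(g) = (g + 9)**2 = (9 + g)**2)
-11404 - p((2 + 4)*(-3 + E(4))) = -11404 - (9 + (2 + 4)*(-3 + 4))**2 = -11404 - (9 + 6*1)**2 = -11404 - (9 + 6)**2 = -11404 - 1*15**2 = -11404 - 1*225 = -11404 - 225 = -11629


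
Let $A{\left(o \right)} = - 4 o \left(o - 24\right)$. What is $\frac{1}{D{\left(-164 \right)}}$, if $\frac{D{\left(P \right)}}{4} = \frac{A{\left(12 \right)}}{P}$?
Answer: $- \frac{41}{576} \approx -0.071181$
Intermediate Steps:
$A{\left(o \right)} = - 4 o \left(-24 + o\right)$
$D{\left(P \right)} = \frac{2304}{P}$ ($D{\left(P \right)} = 4 \frac{4 \cdot 12 \left(24 - 12\right)}{P} = 4 \frac{4 \cdot 12 \cdot 12}{P} = 4 \frac{576}{P} = \frac{2304}{P}$)
$\frac{1}{D{\left(-164 \right)}} = \frac{1}{2304 \frac{1}{-164}} = \frac{1}{2304 \left(- \frac{1}{164}\right)} = \frac{1}{- \frac{576}{41}} = - \frac{41}{576}$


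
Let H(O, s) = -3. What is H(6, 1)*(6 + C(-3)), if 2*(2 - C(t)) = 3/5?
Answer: -231/10 ≈ -23.100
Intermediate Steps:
C(t) = 17/10 (C(t) = 2 - 3/(2*5) = 2 - 1/2*3/5 = 2 - 3/10 = 17/10)
H(6, 1)*(6 + C(-3)) = -3*(6 + 17/10) = -3*77/10 = -231/10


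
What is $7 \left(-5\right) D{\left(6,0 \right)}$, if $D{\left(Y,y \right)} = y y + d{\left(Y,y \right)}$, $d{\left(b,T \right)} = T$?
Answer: $0$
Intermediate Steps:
$D{\left(Y,y \right)} = y + y^{2}$ ($D{\left(Y,y \right)} = y y + y = y^{2} + y = y + y^{2}$)
$7 \left(-5\right) D{\left(6,0 \right)} = 7 \left(-5\right) 0 \left(1 + 0\right) = - 35 \cdot 0 \cdot 1 = \left(-35\right) 0 = 0$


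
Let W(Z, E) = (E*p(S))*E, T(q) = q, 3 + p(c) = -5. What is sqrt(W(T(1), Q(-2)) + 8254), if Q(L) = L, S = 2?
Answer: sqrt(8222) ≈ 90.675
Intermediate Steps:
p(c) = -8 (p(c) = -3 - 5 = -8)
W(Z, E) = -8*E**2 (W(Z, E) = (E*(-8))*E = (-8*E)*E = -8*E**2)
sqrt(W(T(1), Q(-2)) + 8254) = sqrt(-8*(-2)**2 + 8254) = sqrt(-8*4 + 8254) = sqrt(-32 + 8254) = sqrt(8222)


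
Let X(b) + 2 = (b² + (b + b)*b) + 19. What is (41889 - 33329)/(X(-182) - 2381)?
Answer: 535/6063 ≈ 0.088240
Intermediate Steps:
X(b) = 17 + 3*b² (X(b) = -2 + ((b² + (b + b)*b) + 19) = -2 + ((b² + (2*b)*b) + 19) = -2 + ((b² + 2*b²) + 19) = -2 + (3*b² + 19) = -2 + (19 + 3*b²) = 17 + 3*b²)
(41889 - 33329)/(X(-182) - 2381) = (41889 - 33329)/((17 + 3*(-182)²) - 2381) = 8560/((17 + 3*33124) - 2381) = 8560/((17 + 99372) - 2381) = 8560/(99389 - 2381) = 8560/97008 = 8560*(1/97008) = 535/6063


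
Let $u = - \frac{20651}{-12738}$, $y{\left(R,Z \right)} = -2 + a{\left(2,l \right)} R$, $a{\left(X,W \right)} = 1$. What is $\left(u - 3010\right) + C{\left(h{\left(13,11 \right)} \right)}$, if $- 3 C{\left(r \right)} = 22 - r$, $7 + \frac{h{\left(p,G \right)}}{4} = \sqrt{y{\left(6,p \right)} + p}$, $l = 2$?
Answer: $- \frac{66551}{22} + \frac{4 \sqrt{17}}{3} \approx -3019.5$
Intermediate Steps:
$y{\left(R,Z \right)} = -2 + R$ ($y{\left(R,Z \right)} = -2 + 1 R = -2 + R$)
$h{\left(p,G \right)} = -28 + 4 \sqrt{4 + p}$ ($h{\left(p,G \right)} = -28 + 4 \sqrt{\left(-2 + 6\right) + p} = -28 + 4 \sqrt{4 + p}$)
$C{\left(r \right)} = - \frac{22}{3} + \frac{r}{3}$ ($C{\left(r \right)} = - \frac{22 - r}{3} = - \frac{22}{3} + \frac{r}{3}$)
$u = \frac{107}{66}$ ($u = \left(-20651\right) \left(- \frac{1}{12738}\right) = \frac{107}{66} \approx 1.6212$)
$\left(u - 3010\right) + C{\left(h{\left(13,11 \right)} \right)} = \left(\frac{107}{66} - 3010\right) - \left(\frac{22}{3} - \frac{-28 + 4 \sqrt{4 + 13}}{3}\right) = - \frac{198553}{66} - \left(\frac{22}{3} - \frac{-28 + 4 \sqrt{17}}{3}\right) = - \frac{198553}{66} - \left(\frac{50}{3} - \frac{4 \sqrt{17}}{3}\right) = - \frac{66551}{22} + \frac{4 \sqrt{17}}{3}$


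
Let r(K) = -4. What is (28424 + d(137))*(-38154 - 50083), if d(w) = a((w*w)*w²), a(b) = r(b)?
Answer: -2507695540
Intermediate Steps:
a(b) = -4
d(w) = -4
(28424 + d(137))*(-38154 - 50083) = (28424 - 4)*(-38154 - 50083) = 28420*(-88237) = -2507695540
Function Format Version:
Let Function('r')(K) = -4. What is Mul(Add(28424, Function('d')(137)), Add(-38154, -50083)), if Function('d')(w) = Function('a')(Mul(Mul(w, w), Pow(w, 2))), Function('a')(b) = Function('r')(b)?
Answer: -2507695540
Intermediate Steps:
Function('a')(b) = -4
Function('d')(w) = -4
Mul(Add(28424, Function('d')(137)), Add(-38154, -50083)) = Mul(Add(28424, -4), Add(-38154, -50083)) = Mul(28420, -88237) = -2507695540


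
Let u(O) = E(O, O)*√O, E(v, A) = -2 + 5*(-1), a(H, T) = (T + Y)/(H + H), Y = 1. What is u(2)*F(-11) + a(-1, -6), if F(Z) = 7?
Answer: 5/2 - 49*√2 ≈ -66.797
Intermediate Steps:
a(H, T) = (1 + T)/(2*H) (a(H, T) = (T + 1)/(H + H) = (1 + T)/((2*H)) = (1 + T)*(1/(2*H)) = (1 + T)/(2*H))
E(v, A) = -7 (E(v, A) = -2 - 5 = -7)
u(O) = -7*√O
u(2)*F(-11) + a(-1, -6) = -7*√2*7 + (½)*(1 - 6)/(-1) = -49*√2 + (½)*(-1)*(-5) = -49*√2 + 5/2 = 5/2 - 49*√2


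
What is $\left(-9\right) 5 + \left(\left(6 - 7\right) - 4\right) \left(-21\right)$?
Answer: $60$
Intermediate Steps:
$\left(-9\right) 5 + \left(\left(6 - 7\right) - 4\right) \left(-21\right) = -45 + \left(-1 - 4\right) \left(-21\right) = -45 - -105 = -45 + 105 = 60$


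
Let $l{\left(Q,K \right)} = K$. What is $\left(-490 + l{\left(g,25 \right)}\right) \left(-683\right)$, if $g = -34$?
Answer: $317595$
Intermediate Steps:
$\left(-490 + l{\left(g,25 \right)}\right) \left(-683\right) = \left(-490 + 25\right) \left(-683\right) = \left(-465\right) \left(-683\right) = 317595$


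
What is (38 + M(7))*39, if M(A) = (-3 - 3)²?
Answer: 2886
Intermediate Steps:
M(A) = 36 (M(A) = (-6)² = 36)
(38 + M(7))*39 = (38 + 36)*39 = 74*39 = 2886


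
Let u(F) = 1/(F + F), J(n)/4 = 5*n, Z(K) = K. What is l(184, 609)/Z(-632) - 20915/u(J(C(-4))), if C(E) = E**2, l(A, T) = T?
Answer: -8459699809/632 ≈ -1.3386e+7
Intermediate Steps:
J(n) = 20*n (J(n) = 4*(5*n) = 20*n)
u(F) = 1/(2*F)
l(184, 609)/Z(-632) - 20915/u(J(C(-4))) = 609/(-632) - 20915/(1/(2*((20*(-4)**2)))) = 609*(-1/632) - 20915/(1/(2*((20*16)))) = -609/632 - 20915/((1/2)/320) = -609/632 - 20915/((1/2)*(1/320)) = -609/632 - 20915/1/640 = -609/632 - 20915*640 = -609/632 - 13385600 = -8459699809/632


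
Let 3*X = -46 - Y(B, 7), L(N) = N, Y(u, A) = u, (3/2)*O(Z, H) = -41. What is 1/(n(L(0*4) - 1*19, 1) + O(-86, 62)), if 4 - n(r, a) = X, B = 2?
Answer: -3/22 ≈ -0.13636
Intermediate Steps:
O(Z, H) = -82/3 (O(Z, H) = (2/3)*(-41) = -82/3)
X = -16 (X = (-46 - 1*2)/3 = (-46 - 2)/3 = (1/3)*(-48) = -16)
n(r, a) = 20 (n(r, a) = 4 - 1*(-16) = 4 + 16 = 20)
1/(n(L(0*4) - 1*19, 1) + O(-86, 62)) = 1/(20 - 82/3) = 1/(-22/3) = -3/22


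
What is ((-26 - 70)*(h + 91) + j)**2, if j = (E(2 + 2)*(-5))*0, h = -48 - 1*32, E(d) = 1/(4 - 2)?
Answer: 1115136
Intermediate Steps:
E(d) = 1/2
h = -80 (h = -48 - 32 = -80)
j = 0 (j = ((1/2)*(-5))*0 = -5/2*0 = 0)
((-26 - 70)*(h + 91) + j)**2 = ((-26 - 70)*(-80 + 91) + 0)**2 = (-96*11 + 0)**2 = (-1056 + 0)**2 = (-1056)**2 = 1115136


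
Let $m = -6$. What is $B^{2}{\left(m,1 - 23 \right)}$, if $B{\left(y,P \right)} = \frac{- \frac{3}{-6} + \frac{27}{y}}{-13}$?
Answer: $\frac{16}{169} \approx 0.094675$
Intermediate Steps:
$B{\left(y,P \right)} = - \frac{1}{26} - \frac{27}{13 y}$ ($B{\left(y,P \right)} = \left(\left(-3\right) \left(- \frac{1}{6}\right) + \frac{27}{y}\right) \left(- \frac{1}{13}\right) = \left(\frac{1}{2} + \frac{27}{y}\right) \left(- \frac{1}{13}\right) = - \frac{1}{26} - \frac{27}{13 y}$)
$B^{2}{\left(m,1 - 23 \right)} = \left(\frac{-54 - -6}{26 \left(-6\right)}\right)^{2} = \left(\frac{1}{26} \left(- \frac{1}{6}\right) \left(-54 + 6\right)\right)^{2} = \left(\frac{1}{26} \left(- \frac{1}{6}\right) \left(-48\right)\right)^{2} = \left(\frac{4}{13}\right)^{2} = \frac{16}{169}$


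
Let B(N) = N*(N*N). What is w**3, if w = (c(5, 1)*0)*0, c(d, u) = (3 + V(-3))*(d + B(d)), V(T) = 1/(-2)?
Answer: 0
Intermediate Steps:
V(T) = -1/2
B(N) = N**3 (B(N) = N*N**2 = N**3)
c(d, u) = 5*d/2 + 5*d**3/2 (c(d, u) = (3 - 1/2)*(d + d**3) = 5*(d + d**3)/2 = 5*d/2 + 5*d**3/2)
w = 0 (w = (((5/2)*5*(1 + 5**2))*0)*0 = (((5/2)*5*(1 + 25))*0)*0 = (((5/2)*5*26)*0)*0 = (325*0)*0 = 0*0 = 0)
w**3 = 0**3 = 0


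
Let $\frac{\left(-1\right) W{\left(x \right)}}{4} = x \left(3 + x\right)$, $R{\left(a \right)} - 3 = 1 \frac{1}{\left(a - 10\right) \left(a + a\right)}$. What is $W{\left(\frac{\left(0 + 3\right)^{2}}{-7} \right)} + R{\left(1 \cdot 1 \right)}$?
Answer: $\frac{10373}{882} \approx 11.761$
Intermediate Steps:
$R{\left(a \right)} = 3 + \frac{1}{2 a \left(-10 + a\right)}$ ($R{\left(a \right)} = 3 + 1 \frac{1}{\left(a - 10\right) \left(a + a\right)} = 3 + 1 \frac{1}{\left(-10 + a\right) 2 a} = 3 + 1 \frac{1}{2 a \left(-10 + a\right)} = 3 + \frac{1}{2 a \left(-10 + a\right)}$)
$W{\left(x \right)} = - 4 x \left(3 + x\right)$
$W{\left(\frac{\left(0 + 3\right)^{2}}{-7} \right)} + R{\left(1 \cdot 1 \right)} = - 4 \frac{\left(0 + 3\right)^{2}}{-7} \left(3 + \frac{\left(0 + 3\right)^{2}}{-7}\right) + \frac{1 - 60 \cdot 1 \cdot 1 + 6 \left(1 \cdot 1\right)^{2}}{2 \cdot 1 \cdot 1 \left(-10 + 1 \cdot 1\right)} = - 4 \cdot 3^{2} \left(- \frac{1}{7}\right) \left(3 + 3^{2} \left(- \frac{1}{7}\right)\right) + \frac{1 - 60 + 6 \cdot 1^{2}}{2 \cdot 1 \left(-10 + 1\right)} = - 4 \cdot 9 \left(- \frac{1}{7}\right) \left(3 + 9 \left(- \frac{1}{7}\right)\right) + \frac{1}{2} \cdot 1 \frac{1}{-9} \left(1 - 60 + 6 \cdot 1\right) = \left(-4\right) \left(- \frac{9}{7}\right) \left(3 - \frac{9}{7}\right) + \frac{1}{2} \cdot 1 \left(- \frac{1}{9}\right) \left(1 - 60 + 6\right) = \left(-4\right) \left(- \frac{9}{7}\right) \frac{12}{7} + \frac{1}{2} \cdot 1 \left(- \frac{1}{9}\right) \left(-53\right) = \frac{432}{49} + \frac{53}{18} = \frac{10373}{882}$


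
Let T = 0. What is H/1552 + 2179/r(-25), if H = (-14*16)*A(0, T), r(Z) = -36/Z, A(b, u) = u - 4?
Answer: 5286091/3492 ≈ 1513.8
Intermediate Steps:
A(b, u) = -4 + u
H = 896 (H = (-14*16)*(-4 + 0) = -224*(-4) = 896)
H/1552 + 2179/r(-25) = 896/1552 + 2179/((-36/(-25))) = 896*(1/1552) + 2179/((-36*(-1/25))) = 56/97 + 2179/(36/25) = 56/97 + 2179*(25/36) = 56/97 + 54475/36 = 5286091/3492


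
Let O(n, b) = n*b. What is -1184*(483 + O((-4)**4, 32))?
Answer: -10271200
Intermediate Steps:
O(n, b) = b*n
-1184*(483 + O((-4)**4, 32)) = -1184*(483 + 32*(-4)**4) = -1184*(483 + 32*256) = -1184*(483 + 8192) = -1184*8675 = -10271200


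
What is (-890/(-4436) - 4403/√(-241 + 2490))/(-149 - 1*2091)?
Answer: -89/993664 + 629*√2249/719680 ≈ 0.041359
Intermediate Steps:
(-890/(-4436) - 4403/√(-241 + 2490))/(-149 - 1*2091) = (-890*(-1/4436) - 4403*√2249/2249)/(-149 - 2091) = (445/2218 - 4403*√2249/2249)/(-2240) = (445/2218 - 4403*√2249/2249)*(-1/2240) = -89/993664 + 629*√2249/719680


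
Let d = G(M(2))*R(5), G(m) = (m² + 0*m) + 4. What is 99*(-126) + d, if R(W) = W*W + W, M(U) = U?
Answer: -12234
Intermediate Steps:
R(W) = W + W² (R(W) = W² + W = W + W²)
G(m) = 4 + m² (G(m) = (m² + 0) + 4 = m² + 4 = 4 + m²)
d = 240 (d = (4 + 2²)*(5*(1 + 5)) = (4 + 4)*(5*6) = 8*30 = 240)
99*(-126) + d = 99*(-126) + 240 = -12474 + 240 = -12234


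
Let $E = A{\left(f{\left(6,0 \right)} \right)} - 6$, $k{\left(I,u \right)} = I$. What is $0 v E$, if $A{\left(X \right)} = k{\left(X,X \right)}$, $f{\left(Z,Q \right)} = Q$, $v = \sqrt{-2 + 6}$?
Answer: $0$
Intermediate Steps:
$v = 2$ ($v = \sqrt{4} = 2$)
$A{\left(X \right)} = X$
$E = -6$ ($E = 0 - 6 = -6$)
$0 v E = 0 \cdot 2 \left(-6\right) = 0 \left(-6\right) = 0$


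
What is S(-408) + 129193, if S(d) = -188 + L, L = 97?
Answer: 129102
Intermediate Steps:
S(d) = -91 (S(d) = -188 + 97 = -91)
S(-408) + 129193 = -91 + 129193 = 129102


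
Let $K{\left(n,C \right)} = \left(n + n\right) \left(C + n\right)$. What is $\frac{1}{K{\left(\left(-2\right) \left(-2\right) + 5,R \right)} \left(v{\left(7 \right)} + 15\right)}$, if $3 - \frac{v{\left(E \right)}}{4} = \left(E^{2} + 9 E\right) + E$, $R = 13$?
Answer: $- \frac{1}{177804} \approx -5.6242 \cdot 10^{-6}$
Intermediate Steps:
$K{\left(n,C \right)} = 2 n \left(C + n\right)$
$v{\left(E \right)} = 12 - 40 E - 4 E^{2}$ ($v{\left(E \right)} = 12 - 4 \left(\left(E^{2} + 9 E\right) + E\right) = 12 - 4 \left(E^{2} + 10 E\right) = 12 - \left(4 E^{2} + 40 E\right) = 12 - 40 E - 4 E^{2}$)
$\frac{1}{K{\left(\left(-2\right) \left(-2\right) + 5,R \right)} \left(v{\left(7 \right)} + 15\right)} = \frac{1}{2 \left(\left(-2\right) \left(-2\right) + 5\right) \left(13 + \left(\left(-2\right) \left(-2\right) + 5\right)\right) \left(\left(12 - 280 - 4 \cdot 7^{2}\right) + 15\right)} = \frac{1}{2 \left(4 + 5\right) \left(13 + \left(4 + 5\right)\right) \left(\left(12 - 280 - 196\right) + 15\right)} = \frac{1}{2 \cdot 9 \left(13 + 9\right) \left(\left(12 - 280 - 196\right) + 15\right)} = \frac{1}{2 \cdot 9 \cdot 22 \left(-464 + 15\right)} = \frac{1}{396 \left(-449\right)} = \frac{1}{-177804} = - \frac{1}{177804}$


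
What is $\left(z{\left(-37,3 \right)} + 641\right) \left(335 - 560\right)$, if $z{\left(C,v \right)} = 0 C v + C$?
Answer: $-135900$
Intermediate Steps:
$z{\left(C,v \right)} = C$ ($z{\left(C,v \right)} = 0 v + C = 0 + C = C$)
$\left(z{\left(-37,3 \right)} + 641\right) \left(335 - 560\right) = \left(-37 + 641\right) \left(335 - 560\right) = 604 \left(-225\right) = -135900$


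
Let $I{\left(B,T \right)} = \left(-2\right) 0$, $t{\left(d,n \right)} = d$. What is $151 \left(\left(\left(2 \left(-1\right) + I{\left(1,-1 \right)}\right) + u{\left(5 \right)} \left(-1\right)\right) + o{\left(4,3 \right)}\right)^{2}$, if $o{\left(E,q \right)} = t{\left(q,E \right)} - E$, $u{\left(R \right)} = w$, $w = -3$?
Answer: $0$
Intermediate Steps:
$u{\left(R \right)} = -3$
$I{\left(B,T \right)} = 0$
$o{\left(E,q \right)} = q - E$
$151 \left(\left(\left(2 \left(-1\right) + I{\left(1,-1 \right)}\right) + u{\left(5 \right)} \left(-1\right)\right) + o{\left(4,3 \right)}\right)^{2} = 151 \left(\left(\left(2 \left(-1\right) + 0\right) - -3\right) + \left(3 - 4\right)\right)^{2} = 151 \left(\left(\left(-2 + 0\right) + 3\right) + \left(3 - 4\right)\right)^{2} = 151 \left(\left(-2 + 3\right) - 1\right)^{2} = 151 \left(1 - 1\right)^{2} = 151 \cdot 0^{2} = 151 \cdot 0 = 0$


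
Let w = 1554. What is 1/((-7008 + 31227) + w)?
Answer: 1/25773 ≈ 3.8800e-5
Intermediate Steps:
1/((-7008 + 31227) + w) = 1/((-7008 + 31227) + 1554) = 1/(24219 + 1554) = 1/25773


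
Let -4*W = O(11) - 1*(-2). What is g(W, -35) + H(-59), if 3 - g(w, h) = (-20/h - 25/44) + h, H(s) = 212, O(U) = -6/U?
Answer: 76999/308 ≈ 250.00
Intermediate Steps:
W = -4/11 (W = -(-6/11 - 1*(-2))/4 = -(-6*1/11 + 2)/4 = -(-6/11 + 2)/4 = -¼*16/11 = -4/11 ≈ -0.36364)
g(w, h) = 157/44 - h + 20/h (g(w, h) = 3 - ((-20/h - 25/44) + h) = 3 - ((-25/44 - 20/h) + h) = 3 - (-25/44 + h - 20/h) = 3 + (25/44 - h + 20/h) = 157/44 - h + 20/h)
g(W, -35) + H(-59) = (157/44 - 1*(-35) + 20/(-35)) + 212 = (157/44 + 35 + 20*(-1/35)) + 212 = (157/44 + 35 - 4/7) + 212 = 11703/308 + 212 = 76999/308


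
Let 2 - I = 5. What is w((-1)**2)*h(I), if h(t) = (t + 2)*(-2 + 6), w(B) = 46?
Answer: -184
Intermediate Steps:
I = -3 (I = 2 - 1*5 = 2 - 5 = -3)
h(t) = 8 + 4*t (h(t) = (2 + t)*4 = 8 + 4*t)
w((-1)**2)*h(I) = 46*(8 + 4*(-3)) = 46*(8 - 12) = 46*(-4) = -184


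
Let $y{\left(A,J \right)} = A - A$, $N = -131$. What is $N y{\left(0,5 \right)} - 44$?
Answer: $-44$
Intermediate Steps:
$y{\left(A,J \right)} = 0$
$N y{\left(0,5 \right)} - 44 = \left(-131\right) 0 - 44 = 0 - 44 = -44$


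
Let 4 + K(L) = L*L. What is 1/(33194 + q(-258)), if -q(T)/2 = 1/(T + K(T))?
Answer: 33151/1100414293 ≈ 3.0126e-5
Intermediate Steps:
K(L) = -4 + L**2 (K(L) = -4 + L*L = -4 + L**2)
q(T) = -2/(-4 + T + T**2) (q(T) = -2/(T + (-4 + T**2)) = -2/(-4 + T + T**2))
1/(33194 + q(-258)) = 1/(33194 - 2/(-4 - 258 + (-258)**2)) = 1/(33194 - 2/(-4 - 258 + 66564)) = 1/(33194 - 2/66302) = 1/(33194 - 2*1/66302) = 1/(33194 - 1/33151) = 1/(1100414293/33151) = 33151/1100414293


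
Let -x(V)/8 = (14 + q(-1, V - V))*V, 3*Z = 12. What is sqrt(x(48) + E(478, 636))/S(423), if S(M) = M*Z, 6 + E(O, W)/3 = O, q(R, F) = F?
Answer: I*sqrt(110)/282 ≈ 0.037192*I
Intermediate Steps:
E(O, W) = -18 + 3*O
Z = 4 (Z = (1/3)*12 = 4)
x(V) = -112*V (x(V) = -8*(14 + (V - V))*V = -8*(14 + 0)*V = -112*V)
S(M) = 4*M (S(M) = M*4 = 4*M)
sqrt(x(48) + E(478, 636))/S(423) = sqrt(-112*48 + (-18 + 3*478))/((4*423)) = sqrt(-5376 + (-18 + 1434))/1692 = sqrt(-5376 + 1416)*(1/1692) = sqrt(-3960)*(1/1692) = (6*I*sqrt(110))*(1/1692) = I*sqrt(110)/282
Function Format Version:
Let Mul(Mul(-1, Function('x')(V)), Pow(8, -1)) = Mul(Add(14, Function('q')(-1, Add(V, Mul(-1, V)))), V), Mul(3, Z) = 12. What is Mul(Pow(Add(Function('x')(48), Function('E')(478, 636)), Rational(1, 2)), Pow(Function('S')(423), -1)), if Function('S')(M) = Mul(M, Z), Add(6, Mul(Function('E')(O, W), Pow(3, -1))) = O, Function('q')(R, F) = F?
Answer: Mul(Rational(1, 282), I, Pow(110, Rational(1, 2))) ≈ Mul(0.037192, I)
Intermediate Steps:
Function('E')(O, W) = Add(-18, Mul(3, O))
Z = 4 (Z = Mul(Rational(1, 3), 12) = 4)
Function('x')(V) = Mul(-112, V) (Function('x')(V) = Mul(-8, Mul(Add(14, Add(V, Mul(-1, V))), V)) = Mul(-8, Mul(Add(14, 0), V)) = Mul(-8, Mul(14, V)) = Mul(-112, V))
Function('S')(M) = Mul(4, M) (Function('S')(M) = Mul(M, 4) = Mul(4, M))
Mul(Pow(Add(Function('x')(48), Function('E')(478, 636)), Rational(1, 2)), Pow(Function('S')(423), -1)) = Mul(Pow(Add(Mul(-112, 48), Add(-18, Mul(3, 478))), Rational(1, 2)), Pow(Mul(4, 423), -1)) = Mul(Pow(Add(-5376, Add(-18, 1434)), Rational(1, 2)), Pow(1692, -1)) = Mul(Pow(Add(-5376, 1416), Rational(1, 2)), Rational(1, 1692)) = Mul(Pow(-3960, Rational(1, 2)), Rational(1, 1692)) = Mul(Mul(6, I, Pow(110, Rational(1, 2))), Rational(1, 1692)) = Mul(Rational(1, 282), I, Pow(110, Rational(1, 2)))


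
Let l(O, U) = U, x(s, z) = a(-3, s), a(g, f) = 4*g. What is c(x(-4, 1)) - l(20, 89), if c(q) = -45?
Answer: -134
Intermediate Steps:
x(s, z) = -12 (x(s, z) = 4*(-3) = -12)
c(x(-4, 1)) - l(20, 89) = -45 - 1*89 = -45 - 89 = -134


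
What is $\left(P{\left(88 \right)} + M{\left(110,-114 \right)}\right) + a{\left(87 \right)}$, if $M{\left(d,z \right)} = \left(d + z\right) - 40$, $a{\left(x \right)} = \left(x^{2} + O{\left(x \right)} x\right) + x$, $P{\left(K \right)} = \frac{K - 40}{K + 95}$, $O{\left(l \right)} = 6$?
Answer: $\frac{496190}{61} \approx 8134.3$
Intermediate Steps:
$P{\left(K \right)} = \frac{-40 + K}{95 + K}$
$a{\left(x \right)} = x^{2} + 7 x$ ($a{\left(x \right)} = \left(x^{2} + 6 x\right) + x = x^{2} + 7 x$)
$M{\left(d,z \right)} = -40 + d + z$
$\left(P{\left(88 \right)} + M{\left(110,-114 \right)}\right) + a{\left(87 \right)} = \left(\frac{-40 + 88}{95 + 88} - 44\right) + 87 \left(7 + 87\right) = \left(\frac{1}{183} \cdot 48 - 44\right) + 87 \cdot 94 = \left(\frac{1}{183} \cdot 48 - 44\right) + 8178 = \left(\frac{16}{61} - 44\right) + 8178 = - \frac{2668}{61} + 8178 = \frac{496190}{61}$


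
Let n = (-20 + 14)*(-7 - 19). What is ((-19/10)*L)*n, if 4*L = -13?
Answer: 9633/10 ≈ 963.30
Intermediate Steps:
n = 156 (n = -6*(-26) = 156)
L = -13/4 (L = (1/4)*(-13) = -13/4 ≈ -3.2500)
((-19/10)*L)*n = (-19/10*(-13/4))*156 = (-19*1/10*(-13/4))*156 = -19/10*(-13/4)*156 = (247/40)*156 = 9633/10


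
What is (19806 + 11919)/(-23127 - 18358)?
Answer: -6345/8297 ≈ -0.76473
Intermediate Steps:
(19806 + 11919)/(-23127 - 18358) = 31725/(-41485) = 31725*(-1/41485) = -6345/8297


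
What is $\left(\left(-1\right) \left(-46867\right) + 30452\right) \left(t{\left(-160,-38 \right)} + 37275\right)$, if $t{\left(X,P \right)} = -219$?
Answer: $2865132864$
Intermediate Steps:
$\left(\left(-1\right) \left(-46867\right) + 30452\right) \left(t{\left(-160,-38 \right)} + 37275\right) = \left(\left(-1\right) \left(-46867\right) + 30452\right) \left(-219 + 37275\right) = \left(46867 + 30452\right) 37056 = 77319 \cdot 37056 = 2865132864$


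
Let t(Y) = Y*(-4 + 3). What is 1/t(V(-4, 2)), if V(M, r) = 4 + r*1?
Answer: -1/6 ≈ -0.16667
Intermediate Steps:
V(M, r) = 4 + r
t(Y) = -Y (t(Y) = Y*(-1) = -Y)
1/t(V(-4, 2)) = 1/(-(4 + 2)) = 1/(-1*6) = 1/(-6) = -1/6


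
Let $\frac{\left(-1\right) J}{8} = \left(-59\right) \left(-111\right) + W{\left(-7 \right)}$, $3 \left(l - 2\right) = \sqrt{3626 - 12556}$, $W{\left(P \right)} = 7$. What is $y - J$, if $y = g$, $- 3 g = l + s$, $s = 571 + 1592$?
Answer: $\frac{155179}{3} - \frac{i \sqrt{8930}}{9} \approx 51726.0 - 10.5 i$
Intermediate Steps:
$l = 2 + \frac{i \sqrt{8930}}{3}$ ($l = 2 + \frac{\sqrt{3626 - 12556}}{3} = 2 + \frac{\sqrt{-8930}}{3} = 2 + \frac{i \sqrt{8930}}{3} \approx 2.0 + 31.5 i$)
$J = -52448$ ($J = - 8 \left(\left(-59\right) \left(-111\right) + 7\right) = - 8 \left(6549 + 7\right) = \left(-8\right) 6556 = -52448$)
$s = 2163$
$g = - \frac{2165}{3} - \frac{i \sqrt{8930}}{9}$ ($g = - \frac{\left(2 + \frac{i \sqrt{8930}}{3}\right) + 2163}{3} = - \frac{2165 + \frac{i \sqrt{8930}}{3}}{3} = - \frac{2165}{3} - \frac{i \sqrt{8930}}{9} \approx -721.67 - 10.5 i$)
$y = - \frac{2165}{3} - \frac{i \sqrt{8930}}{9} \approx -721.67 - 10.5 i$
$y - J = \left(- \frac{2165}{3} - \frac{i \sqrt{8930}}{9}\right) - -52448 = \left(- \frac{2165}{3} - \frac{i \sqrt{8930}}{9}\right) + 52448 = \frac{155179}{3} - \frac{i \sqrt{8930}}{9}$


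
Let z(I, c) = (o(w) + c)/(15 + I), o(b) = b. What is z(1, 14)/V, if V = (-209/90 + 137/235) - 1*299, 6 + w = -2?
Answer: -6345/5088508 ≈ -0.0012469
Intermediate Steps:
w = -8 (w = -6 - 2 = -8)
z(I, c) = (-8 + c)/(15 + I)
V = -1272127/4230 (V = (-209*1/90 + 137*(1/235)) - 299 = (-209/90 + 137/235) - 299 = -7357/4230 - 299 = -1272127/4230 ≈ -300.74)
z(1, 14)/V = ((-8 + 14)/(15 + 1))/(-1272127/4230) = (6/16)*(-4230/1272127) = ((1/16)*6)*(-4230/1272127) = (3/8)*(-4230/1272127) = -6345/5088508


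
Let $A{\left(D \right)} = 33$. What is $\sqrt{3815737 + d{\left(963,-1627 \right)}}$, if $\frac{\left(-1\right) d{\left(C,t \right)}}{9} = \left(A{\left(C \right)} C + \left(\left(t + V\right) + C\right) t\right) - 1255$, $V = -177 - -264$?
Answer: $i \sqrt{4907990} \approx 2215.4 i$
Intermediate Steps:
$V = 87$ ($V = -177 + 264 = 87$)
$d{\left(C,t \right)} = 11295 - 297 C - 9 t \left(87 + C + t\right)$ ($d{\left(C,t \right)} = - 9 \left(\left(33 C + \left(\left(t + 87\right) + C\right) t\right) - 1255\right) = - 9 \left(\left(33 C + \left(\left(87 + t\right) + C\right) t\right) - 1255\right) = - 9 \left(\left(33 C + \left(87 + C + t\right) t\right) - 1255\right) = - 9 \left(\left(33 C + t \left(87 + C + t\right)\right) - 1255\right) = - 9 \left(-1255 + 33 C + t \left(87 + C + t\right)\right) = 11295 - 297 C - 9 t \left(87 + C + t\right)$)
$\sqrt{3815737 + d{\left(963,-1627 \right)}} = \sqrt{3815737 - \left(-999225 - 14101209 + 23824161\right)} = \sqrt{3815737 + \left(11295 + 1273941 - 286011 - 23824161 + 14101209\right)} = \sqrt{3815737 - 8723727} = \sqrt{-4907990} = i \sqrt{4907990}$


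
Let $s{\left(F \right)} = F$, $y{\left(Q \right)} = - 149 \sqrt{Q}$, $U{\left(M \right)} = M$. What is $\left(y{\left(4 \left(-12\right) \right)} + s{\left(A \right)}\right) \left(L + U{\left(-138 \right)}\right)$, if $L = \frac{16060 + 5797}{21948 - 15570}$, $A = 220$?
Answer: $- \frac{94413770}{3189} + \frac{255775486 i \sqrt{3}}{3189} \approx -29606.0 + 1.3892 \cdot 10^{5} i$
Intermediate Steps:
$L = \frac{21857}{6378} \approx 3.4269$
$\left(y{\left(4 \left(-12\right) \right)} + s{\left(A \right)}\right) \left(L + U{\left(-138 \right)}\right) = \left(- 149 \sqrt{4 \left(-12\right)} + 220\right) \left(\frac{21857}{6378} - 138\right) = \left(- 149 \sqrt{-48} + 220\right) \left(- \frac{858307}{6378}\right) = \left(- 149 \cdot 4 i \sqrt{3} + 220\right) \left(- \frac{858307}{6378}\right) = \left(- 596 i \sqrt{3} + 220\right) \left(- \frac{858307}{6378}\right) = \left(220 - 596 i \sqrt{3}\right) \left(- \frac{858307}{6378}\right) = - \frac{94413770}{3189} + \frac{255775486 i \sqrt{3}}{3189}$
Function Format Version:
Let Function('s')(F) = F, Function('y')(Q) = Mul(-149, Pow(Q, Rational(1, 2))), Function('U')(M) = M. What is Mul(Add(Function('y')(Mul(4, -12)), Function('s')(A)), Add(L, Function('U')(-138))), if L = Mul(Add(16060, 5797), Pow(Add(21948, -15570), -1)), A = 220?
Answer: Add(Rational(-94413770, 3189), Mul(Rational(255775486, 3189), I, Pow(3, Rational(1, 2)))) ≈ Add(-29606., Mul(1.3892e+5, I))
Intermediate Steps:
L = Rational(21857, 6378) (L = Mul(21857, Pow(6378, -1)) = Mul(21857, Rational(1, 6378)) = Rational(21857, 6378) ≈ 3.4269)
Mul(Add(Function('y')(Mul(4, -12)), Function('s')(A)), Add(L, Function('U')(-138))) = Mul(Add(Mul(-149, Pow(Mul(4, -12), Rational(1, 2))), 220), Add(Rational(21857, 6378), -138)) = Mul(Add(Mul(-149, Pow(-48, Rational(1, 2))), 220), Rational(-858307, 6378)) = Mul(Add(Mul(-149, Mul(4, I, Pow(3, Rational(1, 2)))), 220), Rational(-858307, 6378)) = Mul(Add(Mul(-596, I, Pow(3, Rational(1, 2))), 220), Rational(-858307, 6378)) = Mul(Add(220, Mul(-596, I, Pow(3, Rational(1, 2)))), Rational(-858307, 6378)) = Add(Rational(-94413770, 3189), Mul(Rational(255775486, 3189), I, Pow(3, Rational(1, 2))))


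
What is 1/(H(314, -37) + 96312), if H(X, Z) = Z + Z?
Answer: 1/96238 ≈ 1.0391e-5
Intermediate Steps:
H(X, Z) = 2*Z
1/(H(314, -37) + 96312) = 1/(2*(-37) + 96312) = 1/(-74 + 96312) = 1/96238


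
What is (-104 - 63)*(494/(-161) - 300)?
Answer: 8148598/161 ≈ 50612.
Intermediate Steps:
(-104 - 63)*(494/(-161) - 300) = -167*(494*(-1/161) - 300) = -167*(-494/161 - 300) = -167*(-48794/161) = 8148598/161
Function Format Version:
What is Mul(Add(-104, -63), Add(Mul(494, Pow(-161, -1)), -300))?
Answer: Rational(8148598, 161) ≈ 50612.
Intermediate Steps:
Mul(Add(-104, -63), Add(Mul(494, Pow(-161, -1)), -300)) = Mul(-167, Add(Mul(494, Rational(-1, 161)), -300)) = Mul(-167, Add(Rational(-494, 161), -300)) = Mul(-167, Rational(-48794, 161)) = Rational(8148598, 161)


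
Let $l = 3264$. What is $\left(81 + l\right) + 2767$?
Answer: $6112$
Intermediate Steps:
$\left(81 + l\right) + 2767 = \left(81 + 3264\right) + 2767 = 3345 + 2767 = 6112$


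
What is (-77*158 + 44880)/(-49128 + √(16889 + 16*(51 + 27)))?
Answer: -1607173392/2413542247 - 32714*√18137/2413542247 ≈ -0.66772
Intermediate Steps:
(-77*158 + 44880)/(-49128 + √(16889 + 16*(51 + 27))) = (-12166 + 44880)/(-49128 + √(16889 + 16*78)) = 32714/(-49128 + √(16889 + 1248)) = 32714/(-49128 + √18137)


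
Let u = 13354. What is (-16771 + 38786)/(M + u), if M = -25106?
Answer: -22015/11752 ≈ -1.8733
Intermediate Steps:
(-16771 + 38786)/(M + u) = (-16771 + 38786)/(-25106 + 13354) = 22015/(-11752) = 22015*(-1/11752) = -22015/11752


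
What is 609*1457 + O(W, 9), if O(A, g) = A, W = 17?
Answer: 887330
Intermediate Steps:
609*1457 + O(W, 9) = 609*1457 + 17 = 887313 + 17 = 887330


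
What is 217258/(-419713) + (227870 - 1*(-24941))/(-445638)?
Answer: -11936851991/11002356582 ≈ -1.0849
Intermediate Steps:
217258/(-419713) + (227870 - 1*(-24941))/(-445638) = 217258*(-1/419713) + (227870 + 24941)*(-1/445638) = -217258/419713 + 252811*(-1/445638) = -217258/419713 - 252811/445638 = -11936851991/11002356582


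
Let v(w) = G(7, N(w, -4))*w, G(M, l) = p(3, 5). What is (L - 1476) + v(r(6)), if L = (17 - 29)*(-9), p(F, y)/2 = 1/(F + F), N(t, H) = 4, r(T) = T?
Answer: -1366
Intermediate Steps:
p(F, y) = 1/F (p(F, y) = 2/(F + F) = 2/((2*F)) = 2*(1/(2*F)) = 1/F)
G(M, l) = ⅓ (G(M, l) = 1/3 = ⅓)
L = 108 (L = -12*(-9) = 108)
v(w) = w/3
(L - 1476) + v(r(6)) = (108 - 1476) + (⅓)*6 = -1368 + 2 = -1366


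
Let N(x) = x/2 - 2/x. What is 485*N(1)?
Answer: -1455/2 ≈ -727.50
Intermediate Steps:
N(x) = x/2 - 2/x (N(x) = x*(½) - 2/x = x/2 - 2/x)
485*N(1) = 485*((½)*1 - 2/1) = 485*(½ - 2*1) = 485*(½ - 2) = 485*(-3/2) = -1455/2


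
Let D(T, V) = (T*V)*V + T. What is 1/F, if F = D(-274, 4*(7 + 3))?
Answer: -1/438674 ≈ -2.2796e-6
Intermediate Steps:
D(T, V) = T + T*V² (D(T, V) = T*V² + T = T + T*V²)
F = -438674 (F = -274*(1 + (4*(7 + 3))²) = -274*(1 + (4*10)²) = -274*(1 + 40²) = -274*(1 + 1600) = -274*1601 = -438674)
1/F = 1/(-438674) = -1/438674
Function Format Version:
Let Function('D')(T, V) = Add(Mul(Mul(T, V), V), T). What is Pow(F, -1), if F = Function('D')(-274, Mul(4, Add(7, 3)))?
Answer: Rational(-1, 438674) ≈ -2.2796e-6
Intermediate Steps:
Function('D')(T, V) = Add(T, Mul(T, Pow(V, 2))) (Function('D')(T, V) = Add(Mul(T, Pow(V, 2)), T) = Add(T, Mul(T, Pow(V, 2))))
F = -438674 (F = Mul(-274, Add(1, Pow(Mul(4, Add(7, 3)), 2))) = Mul(-274, Add(1, Pow(Mul(4, 10), 2))) = Mul(-274, Add(1, Pow(40, 2))) = Mul(-274, Add(1, 1600)) = Mul(-274, 1601) = -438674)
Pow(F, -1) = Pow(-438674, -1) = Rational(-1, 438674)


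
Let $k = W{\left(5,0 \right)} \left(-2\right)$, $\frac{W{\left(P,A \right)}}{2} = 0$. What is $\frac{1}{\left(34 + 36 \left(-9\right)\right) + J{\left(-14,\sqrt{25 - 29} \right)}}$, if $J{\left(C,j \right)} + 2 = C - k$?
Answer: $- \frac{1}{306} \approx -0.003268$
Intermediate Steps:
$W{\left(P,A \right)} = 0$ ($W{\left(P,A \right)} = 2 \cdot 0 = 0$)
$k = 0$ ($k = 0 \left(-2\right) = 0$)
$J{\left(C,j \right)} = -2 + C$ ($J{\left(C,j \right)} = -2 + \left(C - 0\right) = -2 + \left(C + 0\right) = -2 + C$)
$\frac{1}{\left(34 + 36 \left(-9\right)\right) + J{\left(-14,\sqrt{25 - 29} \right)}} = \frac{1}{\left(34 + 36 \left(-9\right)\right) - 16} = \frac{1}{\left(34 - 324\right) - 16} = \frac{1}{-290 - 16} = \frac{1}{-306} = - \frac{1}{306}$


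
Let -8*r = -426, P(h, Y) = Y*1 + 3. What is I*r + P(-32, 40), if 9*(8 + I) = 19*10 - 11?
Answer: 8113/12 ≈ 676.08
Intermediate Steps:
P(h, Y) = 3 + Y (P(h, Y) = Y + 3 = 3 + Y)
I = 107/9 (I = -8 + (19*10 - 11)/9 = -8 + (190 - 11)/9 = -8 + (⅑)*179 = -8 + 179/9 = 107/9 ≈ 11.889)
r = 213/4 (r = -⅛*(-426) = 213/4 ≈ 53.250)
I*r + P(-32, 40) = (107/9)*(213/4) + (3 + 40) = 7597/12 + 43 = 8113/12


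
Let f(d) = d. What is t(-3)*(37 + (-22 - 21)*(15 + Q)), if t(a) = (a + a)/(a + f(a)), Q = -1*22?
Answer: 338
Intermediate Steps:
Q = -22
t(a) = 1 (t(a) = (a + a)/(a + a) = (2*a)/((2*a)) = (2*a)*(1/(2*a)) = 1)
t(-3)*(37 + (-22 - 21)*(15 + Q)) = 1*(37 + (-22 - 21)*(15 - 22)) = 1*(37 - 43*(-7)) = 1*(37 + 301) = 1*338 = 338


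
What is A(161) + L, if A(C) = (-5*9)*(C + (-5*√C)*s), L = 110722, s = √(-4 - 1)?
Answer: 103477 + 225*I*√805 ≈ 1.0348e+5 + 6383.8*I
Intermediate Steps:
s = I*√5 (s = √(-5) = I*√5 ≈ 2.2361*I)
A(C) = -45*C + 225*I*√5*√C (A(C) = (-5*9)*(C + (-5*√C)*(I*√5)) = -45*(C - 5*I*√5*√C) = -45*C + 225*I*√5*√C)
A(161) + L = (-45*161 + 225*I*√5*√161) + 110722 = (-7245 + 225*I*√805) + 110722 = 103477 + 225*I*√805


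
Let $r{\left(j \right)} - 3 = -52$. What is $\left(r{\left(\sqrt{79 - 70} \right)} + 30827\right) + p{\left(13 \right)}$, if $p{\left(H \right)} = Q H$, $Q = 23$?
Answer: $31077$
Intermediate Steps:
$r{\left(j \right)} = -49$ ($r{\left(j \right)} = 3 - 52 = -49$)
$p{\left(H \right)} = 23 H$
$\left(r{\left(\sqrt{79 - 70} \right)} + 30827\right) + p{\left(13 \right)} = \left(-49 + 30827\right) + 23 \cdot 13 = 30778 + 299 = 31077$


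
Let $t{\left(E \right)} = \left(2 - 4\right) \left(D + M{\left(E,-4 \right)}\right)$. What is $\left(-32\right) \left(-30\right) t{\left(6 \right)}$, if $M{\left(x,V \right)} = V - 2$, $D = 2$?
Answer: $7680$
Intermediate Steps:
$M{\left(x,V \right)} = -2 + V$ ($M{\left(x,V \right)} = V - 2 = -2 + V$)
$t{\left(E \right)} = 8$ ($t{\left(E \right)} = \left(2 - 4\right) \left(2 - 6\right) = - 2 \left(2 - 6\right) = \left(-2\right) \left(-4\right) = 8$)
$\left(-32\right) \left(-30\right) t{\left(6 \right)} = \left(-32\right) \left(-30\right) 8 = 960 \cdot 8 = 7680$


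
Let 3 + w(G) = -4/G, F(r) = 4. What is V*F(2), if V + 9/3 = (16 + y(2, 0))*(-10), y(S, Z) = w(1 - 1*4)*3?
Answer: -452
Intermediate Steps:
w(G) = -3 - 4/G
y(S, Z) = -5 (y(S, Z) = (-3 - 4/(1 - 1*4))*3 = (-3 - 4/(1 - 4))*3 = (-3 - 4/(-3))*3 = (-3 - 4*(-⅓))*3 = (-3 + 4/3)*3 = -5/3*3 = -5)
V = -113 (V = -3 + (16 - 5)*(-10) = -3 + 11*(-10) = -3 - 110 = -113)
V*F(2) = -113*4 = -452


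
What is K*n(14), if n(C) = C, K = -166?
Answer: -2324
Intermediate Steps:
K*n(14) = -166*14 = -2324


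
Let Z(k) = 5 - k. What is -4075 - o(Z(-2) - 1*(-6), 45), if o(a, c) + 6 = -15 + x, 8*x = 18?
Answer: -16225/4 ≈ -4056.3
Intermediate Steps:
x = 9/4 (x = (1/8)*18 = 9/4 ≈ 2.2500)
o(a, c) = -75/4 (o(a, c) = -6 + (-15 + 9/4) = -6 - 51/4 = -75/4)
-4075 - o(Z(-2) - 1*(-6), 45) = -4075 - 1*(-75/4) = -4075 + 75/4 = -16225/4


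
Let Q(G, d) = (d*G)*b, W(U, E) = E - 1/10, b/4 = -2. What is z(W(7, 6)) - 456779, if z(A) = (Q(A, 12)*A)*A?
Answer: -59561923/125 ≈ -4.7650e+5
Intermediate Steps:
b = -8 (b = 4*(-2) = -8)
W(U, E) = -⅒ + E (W(U, E) = E - 1*⅒ = E - ⅒ = -⅒ + E)
Q(G, d) = -8*G*d (Q(G, d) = (d*G)*(-8) = (G*d)*(-8) = -8*G*d)
z(A) = -96*A³ (z(A) = ((-8*A*12)*A)*A = ((-96*A)*A)*A = (-96*A²)*A = -96*A³)
z(W(7, 6)) - 456779 = -96*(-⅒ + 6)³ - 456779 = -96*(59/10)³ - 456779 = -96*205379/1000 - 456779 = -2464548/125 - 456779 = -59561923/125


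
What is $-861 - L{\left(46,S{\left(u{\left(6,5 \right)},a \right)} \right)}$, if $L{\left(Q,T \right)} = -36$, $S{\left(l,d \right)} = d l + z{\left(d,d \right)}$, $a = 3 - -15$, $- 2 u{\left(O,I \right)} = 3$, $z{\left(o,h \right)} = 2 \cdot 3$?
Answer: $-825$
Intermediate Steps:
$z{\left(o,h \right)} = 6$
$u{\left(O,I \right)} = - \frac{3}{2}$ ($u{\left(O,I \right)} = \left(- \frac{1}{2}\right) 3 = - \frac{3}{2}$)
$a = 18$ ($a = 3 + 15 = 18$)
$S{\left(l,d \right)} = 6 + d l$ ($S{\left(l,d \right)} = d l + 6 = 6 + d l$)
$-861 - L{\left(46,S{\left(u{\left(6,5 \right)},a \right)} \right)} = -861 - -36 = -861 + 36 = -825$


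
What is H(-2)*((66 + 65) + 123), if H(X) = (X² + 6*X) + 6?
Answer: -508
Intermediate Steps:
H(X) = 6 + X² + 6*X
H(-2)*((66 + 65) + 123) = (6 + (-2)² + 6*(-2))*((66 + 65) + 123) = (6 + 4 - 12)*(131 + 123) = -2*254 = -508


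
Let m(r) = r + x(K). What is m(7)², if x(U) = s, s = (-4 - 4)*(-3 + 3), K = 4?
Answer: 49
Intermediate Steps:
s = 0 (s = -8*0 = 0)
x(U) = 0
m(r) = r (m(r) = r + 0 = r)
m(7)² = 7² = 49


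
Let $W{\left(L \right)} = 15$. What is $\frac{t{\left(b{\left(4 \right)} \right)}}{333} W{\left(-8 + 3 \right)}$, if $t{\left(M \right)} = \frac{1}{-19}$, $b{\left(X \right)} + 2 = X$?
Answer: $- \frac{5}{2109} \approx -0.0023708$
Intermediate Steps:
$b{\left(X \right)} = -2 + X$
$t{\left(M \right)} = - \frac{1}{19}$
$\frac{t{\left(b{\left(4 \right)} \right)}}{333} W{\left(-8 + 3 \right)} = - \frac{1}{19 \cdot 333} \cdot 15 = \left(- \frac{1}{19}\right) \frac{1}{333} \cdot 15 = \left(- \frac{1}{6327}\right) 15 = - \frac{5}{2109}$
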